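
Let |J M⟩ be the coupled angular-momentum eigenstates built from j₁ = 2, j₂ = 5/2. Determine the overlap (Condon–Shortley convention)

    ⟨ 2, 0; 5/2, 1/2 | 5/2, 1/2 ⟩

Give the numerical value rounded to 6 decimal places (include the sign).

j₁+j₂−J=2  J+j₁−j₂=2  J−j₁+j₂=3  j₁+j₂+J+1=8
(j₁±m₁, j₂±m₂, J±M) = (2,2,3,2,3,2)
P² = 72/35
sum k=0..2:
  [0] +1/24 = 1/24
  [1] −1/2 = -1/2
  [2] +1/8 = 1/8
S = -1/3
C² = P²·S² = 8/35 ; C = -0.478091

-0.478091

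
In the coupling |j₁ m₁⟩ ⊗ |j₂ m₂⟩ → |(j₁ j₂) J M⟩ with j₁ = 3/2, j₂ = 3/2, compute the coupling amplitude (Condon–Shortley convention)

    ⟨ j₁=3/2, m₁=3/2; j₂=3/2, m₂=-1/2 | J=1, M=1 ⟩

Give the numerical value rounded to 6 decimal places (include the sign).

+0.547723

√[3·2!1!1!/5! · 3!0!1!2!2!0!] = √(6/5)
  +(−1)^0/∏(0,2,0,1,1,0)! = 1/2  (running 1/2)
⟨..|..⟩ = √(6/5)·(1/2) = +0.547723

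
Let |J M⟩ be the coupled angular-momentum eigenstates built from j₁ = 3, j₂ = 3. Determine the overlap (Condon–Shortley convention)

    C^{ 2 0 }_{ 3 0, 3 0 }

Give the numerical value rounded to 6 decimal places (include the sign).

+√(4/21) ≈ +0.436436

√[5·4!2!2!/9! · 3!3!3!3!2!2!] = √(48/7)
  +(−1)^1/∏(1,3,2,2,0,0)! = -1/24  (running -1/24)
  +(−1)^2/∏(2,2,1,1,1,1)! = 1/4  (running 5/24)
  +(−1)^3/∏(3,1,0,0,2,2)! = -1/24  (running 1/6)
⟨..|..⟩ = √(48/7)·(1/6) = +0.436436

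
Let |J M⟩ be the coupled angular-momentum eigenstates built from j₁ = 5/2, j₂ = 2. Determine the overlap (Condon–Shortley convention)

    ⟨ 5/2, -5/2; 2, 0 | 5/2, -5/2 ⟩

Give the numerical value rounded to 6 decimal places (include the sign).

√[6·2!3!2!/8! · 0!5!2!2!0!5!] = √(1440/7)
  +(−1)^2/∏(2,0,3,0,0,2)! = 1/24  (running 1/24)
⟨..|..⟩ = √(1440/7)·(1/24) = +0.597614

+√(5/14) = +0.597614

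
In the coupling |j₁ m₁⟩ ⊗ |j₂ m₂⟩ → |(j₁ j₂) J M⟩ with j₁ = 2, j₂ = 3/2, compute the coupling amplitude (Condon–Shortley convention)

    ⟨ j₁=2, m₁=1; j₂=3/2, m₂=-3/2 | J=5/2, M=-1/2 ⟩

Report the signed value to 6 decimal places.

+√(27/70) = +0.621059

triangle: 1!×3!×2!/7! = 12/5040
(j±m)!: 3!×1!×0!×3!×2!×3! = 432
prefactor² = (2J+1)×Δ×N² = 216/35
  k=0: +1/(0!×1!×1!×0!×2!×2!) = 1/4
Σ = 1/4  ⇒  CG² = 216/35×1/4² = 27/70
CG = +√(27/70) = +0.621059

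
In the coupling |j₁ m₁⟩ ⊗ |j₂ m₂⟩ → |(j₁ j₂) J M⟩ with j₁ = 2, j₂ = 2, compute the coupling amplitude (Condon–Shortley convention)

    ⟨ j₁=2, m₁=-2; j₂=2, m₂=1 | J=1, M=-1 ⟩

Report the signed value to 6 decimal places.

−√(1/5) = -0.447214

√[3·3!1!1!/6! · 0!4!3!1!0!2!] = √(36/5)
  +(−1)^3/∏(3,0,1,0,0,1)! = -1/6  (running -1/6)
⟨..|..⟩ = √(36/5)·(-1/6) = -0.447214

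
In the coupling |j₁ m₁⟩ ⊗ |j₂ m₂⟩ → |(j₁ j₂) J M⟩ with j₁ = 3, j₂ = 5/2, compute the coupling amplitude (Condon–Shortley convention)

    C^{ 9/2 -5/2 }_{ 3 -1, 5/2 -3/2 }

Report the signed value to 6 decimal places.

+0.317821  (= +√(10/99))

j₁+j₂−J=1  J+j₁−j₂=5  J−j₁+j₂=4  j₁+j₂+J+1=11
(j₁±m₁, j₂±m₂, J±M) = (2,4,1,4,2,7)
P² = 92160/11
sum k=0..1:
  [0] +1/144 = 1/144
  [1] −1/288 = -1/288
S = 1/288
C² = P²·S² = 10/99 ; C = +0.317821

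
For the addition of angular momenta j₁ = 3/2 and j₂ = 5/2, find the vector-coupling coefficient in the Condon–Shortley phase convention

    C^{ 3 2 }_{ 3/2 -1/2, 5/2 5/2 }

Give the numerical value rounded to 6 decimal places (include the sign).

−√(5/12) = -0.645497

triangle: 1!*2!*4!/8! = 48/40320
(j±m)!: 1!*2!*5!*0!*5!*1! = 28800
prefactor² = (2J+1)*Δ*N² = 240
  k=1: −1/(1!*0!*1!*4!*1!*0!) = -1/24
Σ = -1/24  ⇒  CG² = 240*(-1/24)² = 5/12
CG = −√(5/12) = -0.645497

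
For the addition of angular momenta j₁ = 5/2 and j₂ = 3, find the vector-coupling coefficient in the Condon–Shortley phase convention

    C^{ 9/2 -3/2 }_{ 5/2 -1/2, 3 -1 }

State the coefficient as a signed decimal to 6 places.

+√(5/231) = +0.147122

√[10·1!4!5!/11! · 2!3!2!4!3!6!] = √(138240/77)
  +(−1)^0/∏(0,1,3,2,1,3)! = 1/72  (running 1/72)
  +(−1)^1/∏(1,0,2,1,2,4)! = -1/96  (running 1/288)
⟨..|..⟩ = √(138240/77)·(1/288) = +0.147122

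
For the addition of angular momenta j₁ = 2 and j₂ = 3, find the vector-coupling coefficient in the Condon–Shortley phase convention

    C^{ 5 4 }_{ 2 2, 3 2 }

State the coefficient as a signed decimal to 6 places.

+√(3/5) = +0.774597

j₁+j₂−J=0  J+j₁−j₂=4  J−j₁+j₂=6  j₁+j₂+J+1=11
(j₁±m₁, j₂±m₂, J±M) = (4,0,5,1,9,1)
P² = 4976640
sum k=0..0:
  [0] +1/2880 = 1/2880
S = 1/2880
C² = P²·S² = 3/5 ; C = +0.774597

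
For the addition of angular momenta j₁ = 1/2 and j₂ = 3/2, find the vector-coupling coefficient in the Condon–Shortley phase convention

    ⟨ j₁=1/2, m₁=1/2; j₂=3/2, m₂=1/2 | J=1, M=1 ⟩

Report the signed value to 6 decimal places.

j₁+j₂−J=1  J+j₁−j₂=0  J−j₁+j₂=2  j₁+j₂+J+1=4
(j₁±m₁, j₂±m₂, J±M) = (1,0,2,1,2,0)
P² = 1
sum k=0..0:
  [0] +1/2 = 1/2
S = 1/2
C² = P²·S² = 1/4 ; C = +0.500000

+0.500000  (= +√(1/4))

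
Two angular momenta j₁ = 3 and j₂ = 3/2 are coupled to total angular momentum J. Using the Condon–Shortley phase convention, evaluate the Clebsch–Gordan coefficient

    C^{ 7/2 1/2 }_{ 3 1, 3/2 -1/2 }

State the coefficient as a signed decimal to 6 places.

j₁+j₂−J=1  J+j₁−j₂=5  J−j₁+j₂=2  j₁+j₂+J+1=9
(j₁±m₁, j₂±m₂, J±M) = (4,2,1,2,4,3)
P² = 512/7
sum k=0..1:
  [0] +1/12 = 1/12
  [1] −1/48 = -1/48
S = 1/16
C² = P²·S² = 2/7 ; C = +0.534522

+0.534522  (= +√(2/7))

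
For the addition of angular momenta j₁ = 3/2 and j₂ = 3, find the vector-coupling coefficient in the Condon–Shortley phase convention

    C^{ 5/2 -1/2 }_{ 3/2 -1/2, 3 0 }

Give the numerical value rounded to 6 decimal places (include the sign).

-0.414039  (= −√(6/35))

√[6·2!1!4!/8! · 1!2!3!3!2!3!] = √(216/35)
  +(−1)^1/∏(1,1,1,2,0,2)! = -1/4  (running -1/4)
  +(−1)^2/∏(2,0,0,1,1,3)! = 1/12  (running -1/6)
⟨..|..⟩ = √(216/35)·(-1/6) = -0.414039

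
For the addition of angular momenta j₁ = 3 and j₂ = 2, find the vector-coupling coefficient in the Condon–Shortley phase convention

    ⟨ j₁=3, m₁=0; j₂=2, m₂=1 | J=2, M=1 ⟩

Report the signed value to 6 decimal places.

√[5·3!3!1!/8! · 3!3!3!1!3!1!] = √(81/14)
  +(−1)^2/∏(2,1,1,1,2,0)! = 1/4  (running 1/4)
  +(−1)^3/∏(3,0,0,0,3,1)! = -1/36  (running 2/9)
⟨..|..⟩ = √(81/14)·(2/9) = +0.534522

+√(2/7) = +0.534522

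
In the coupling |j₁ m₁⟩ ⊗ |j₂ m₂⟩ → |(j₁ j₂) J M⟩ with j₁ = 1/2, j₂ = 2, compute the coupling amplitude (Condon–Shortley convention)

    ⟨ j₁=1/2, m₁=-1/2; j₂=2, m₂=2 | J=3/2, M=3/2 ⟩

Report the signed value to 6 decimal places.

triangle: 1!×0!×3!/5! = 6/120
(j±m)!: 0!×1!×4!×0!×3!×0! = 144
prefactor² = (2J+1)×Δ×N² = 144/5
  k=1: −1/(1!×0!×0!×3!×0!×0!) = -1/6
Σ = -1/6  ⇒  CG² = 144/5×(-1/6)² = 4/5
CG = −√(4/5) = -0.894427

-0.894427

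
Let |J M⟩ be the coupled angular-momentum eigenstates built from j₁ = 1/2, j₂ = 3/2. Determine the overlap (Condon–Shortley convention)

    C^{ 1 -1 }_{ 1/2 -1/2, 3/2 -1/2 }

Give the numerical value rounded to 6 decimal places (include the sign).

-0.500000  (= −√(1/4))

√[3·1!0!2!/4! · 0!1!1!2!0!2!] = √(1)
  +(−1)^1/∏(1,0,0,0,0,2)! = -1/2  (running -1/2)
⟨..|..⟩ = √(1)·(-1/2) = -0.500000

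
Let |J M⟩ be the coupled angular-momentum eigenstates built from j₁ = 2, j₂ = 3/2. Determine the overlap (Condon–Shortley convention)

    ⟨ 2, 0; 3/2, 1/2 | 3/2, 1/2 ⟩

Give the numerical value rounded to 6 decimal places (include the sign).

j₁+j₂−J=2  J+j₁−j₂=2  J−j₁+j₂=1  j₁+j₂+J+1=6
(j₁±m₁, j₂±m₂, J±M) = (2,2,2,1,2,1)
P² = 16/45
sum k=1..2:
  [1] −1/1 = -1
  [2] +1/4 = 1/4
S = -3/4
C² = P²·S² = 1/5 ; C = -0.447214

−√(1/5) = -0.447214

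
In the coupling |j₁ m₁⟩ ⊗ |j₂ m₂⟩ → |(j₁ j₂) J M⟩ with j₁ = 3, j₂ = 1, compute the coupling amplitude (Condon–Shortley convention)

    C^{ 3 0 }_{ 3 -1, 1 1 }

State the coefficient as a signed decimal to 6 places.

√[7·1!5!1!/8! · 2!4!2!0!3!3!] = √(72)
  +(−1)^1/∏(1,0,3,1,2,0)! = -1/12  (running -1/12)
⟨..|..⟩ = √(72)·(-1/12) = -0.707107

-0.707107  (= −√(1/2))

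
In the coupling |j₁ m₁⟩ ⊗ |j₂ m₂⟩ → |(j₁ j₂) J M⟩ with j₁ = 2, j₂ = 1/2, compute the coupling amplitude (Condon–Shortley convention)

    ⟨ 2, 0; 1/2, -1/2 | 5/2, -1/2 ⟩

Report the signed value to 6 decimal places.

+0.774597  (= +√(3/5))

triangle: 0!×4!×1!/6! = 24/720
(j±m)!: 2!×2!×0!×1!×2!×3! = 48
prefactor² = (2J+1)×Δ×N² = 48/5
  k=0: +1/(0!×0!×2!×0!×2!×1!) = 1/4
Σ = 1/4  ⇒  CG² = 48/5×1/4² = 3/5
CG = +√(3/5) = +0.774597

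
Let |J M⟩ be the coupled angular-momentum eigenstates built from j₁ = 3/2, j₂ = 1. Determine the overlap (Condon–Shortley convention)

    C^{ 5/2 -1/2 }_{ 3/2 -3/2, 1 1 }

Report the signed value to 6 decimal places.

triangle: 0!*3!*2!/6! = 12/720
(j±m)!: 0!*3!*2!*0!*2!*3! = 144
prefactor² = (2J+1)*Δ*N² = 72/5
  k=0: +1/(0!*0!*3!*2!*0!*0!) = 1/12
Σ = 1/12  ⇒  CG² = 72/5*1/12² = 1/10
CG = +√(1/10) = +0.316228

+0.316228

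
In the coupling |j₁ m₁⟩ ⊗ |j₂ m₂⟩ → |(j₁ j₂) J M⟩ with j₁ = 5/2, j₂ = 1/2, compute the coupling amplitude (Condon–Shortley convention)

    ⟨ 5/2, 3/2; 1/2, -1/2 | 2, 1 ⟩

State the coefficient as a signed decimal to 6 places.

√[5·1!4!0!/6! · 4!1!0!1!3!1!] = √(24)
  +(−1)^0/∏(0,1,1,0,3,0)! = 1/6  (running 1/6)
⟨..|..⟩ = √(24)·(1/6) = +0.816497

+0.816497  (= +√(2/3))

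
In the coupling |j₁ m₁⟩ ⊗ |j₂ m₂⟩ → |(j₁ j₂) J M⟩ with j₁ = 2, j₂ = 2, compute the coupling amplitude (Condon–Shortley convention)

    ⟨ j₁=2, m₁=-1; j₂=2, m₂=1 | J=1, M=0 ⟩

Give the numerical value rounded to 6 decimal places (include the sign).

+0.316228

√[3·3!1!1!/6! · 1!3!3!1!1!1!] = √(9/10)
  +(−1)^2/∏(2,1,1,1,0,0)! = 1/2  (running 1/2)
  +(−1)^3/∏(3,0,0,0,1,1)! = -1/6  (running 1/3)
⟨..|..⟩ = √(9/10)·(1/3) = +0.316228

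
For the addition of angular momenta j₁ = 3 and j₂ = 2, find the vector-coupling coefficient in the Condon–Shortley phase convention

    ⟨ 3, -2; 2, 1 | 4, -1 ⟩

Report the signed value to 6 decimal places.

-0.591608

j₁+j₂−J=1  J+j₁−j₂=5  J−j₁+j₂=3  j₁+j₂+J+1=10
(j₁±m₁, j₂±m₂, J±M) = (1,5,3,1,3,5)
P² = 6480/7
sum k=0..1:
  [0] +1/720 = 1/720
  [1] −1/48 = -1/48
S = -7/360
C² = P²·S² = 7/20 ; C = -0.591608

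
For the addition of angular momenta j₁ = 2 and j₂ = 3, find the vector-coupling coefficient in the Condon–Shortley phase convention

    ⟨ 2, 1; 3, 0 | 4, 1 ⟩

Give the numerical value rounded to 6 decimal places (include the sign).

triangle: 1!*3!*5!/10! = 720/3628800
(j±m)!: 3!*1!*3!*3!*5!*3! = 155520
prefactor² = (2J+1)*Δ*N² = 1944/7
  k=0: +1/(0!*1!*1!*3!*2!*2!) = 1/24
  k=1: −1/(1!*0!*0!*2!*3!*3!) = -1/72
Σ = 1/36  ⇒  CG² = 1944/7*1/36² = 3/14
CG = +√(3/14) = +0.462910

+0.462910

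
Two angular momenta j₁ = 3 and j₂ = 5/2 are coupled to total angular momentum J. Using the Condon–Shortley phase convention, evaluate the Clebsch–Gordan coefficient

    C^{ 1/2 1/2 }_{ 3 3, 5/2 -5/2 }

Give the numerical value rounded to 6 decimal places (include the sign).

j₁+j₂−J=5  J+j₁−j₂=1  J−j₁+j₂=0  j₁+j₂+J+1=7
(j₁±m₁, j₂±m₂, J±M) = (6,0,0,5,1,0)
P² = 28800/7
sum k=0..0:
  [0] +1/120 = 1/120
S = 1/120
C² = P²·S² = 2/7 ; C = +0.534522

+√(2/7) = +0.534522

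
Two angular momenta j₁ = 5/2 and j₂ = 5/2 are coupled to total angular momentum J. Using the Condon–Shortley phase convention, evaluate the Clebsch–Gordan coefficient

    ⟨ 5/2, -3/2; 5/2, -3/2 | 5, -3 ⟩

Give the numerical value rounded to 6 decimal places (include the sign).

j₁+j₂−J=0  J+j₁−j₂=5  J−j₁+j₂=5  j₁+j₂+J+1=11
(j₁±m₁, j₂±m₂, J±M) = (1,4,1,4,2,8)
P² = 184320
sum k=0..0:
  [0] +1/576 = 1/576
S = 1/576
C² = P²·S² = 5/9 ; C = +0.745356

+√(5/9) ≈ +0.745356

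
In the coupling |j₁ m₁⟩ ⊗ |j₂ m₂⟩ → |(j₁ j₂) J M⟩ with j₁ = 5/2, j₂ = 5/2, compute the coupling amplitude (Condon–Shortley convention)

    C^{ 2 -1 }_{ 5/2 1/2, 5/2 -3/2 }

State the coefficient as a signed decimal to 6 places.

-0.377964

triangle: 3!×2!×2!/8! = 24/40320
(j±m)!: 3!×2!×1!×4!×1!×3! = 1728
prefactor² = (2J+1)×Δ×N² = 36/7
  k=0: +1/(0!×3!×2!×1!×0!×1!) = 1/12
  k=1: −1/(1!×2!×1!×0!×1!×2!) = -1/4
Σ = -1/6  ⇒  CG² = 36/7×(-1/6)² = 1/7
CG = −√(1/7) = -0.377964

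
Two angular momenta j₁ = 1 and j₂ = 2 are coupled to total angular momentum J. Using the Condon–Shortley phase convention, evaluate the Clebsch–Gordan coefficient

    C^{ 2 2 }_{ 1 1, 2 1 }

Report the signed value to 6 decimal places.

j₁+j₂−J=1  J+j₁−j₂=1  J−j₁+j₂=3  j₁+j₂+J+1=6
(j₁±m₁, j₂±m₂, J±M) = (2,0,3,1,4,0)
P² = 12
sum k=0..0:
  [0] +1/6 = 1/6
S = 1/6
C² = P²·S² = 1/3 ; C = +0.577350

+0.577350  (= +√(1/3))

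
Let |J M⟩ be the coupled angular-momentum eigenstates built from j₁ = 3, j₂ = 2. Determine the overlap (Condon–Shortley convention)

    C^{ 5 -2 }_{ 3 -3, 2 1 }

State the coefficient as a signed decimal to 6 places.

+0.182574

j₁+j₂−J=0  J+j₁−j₂=6  J−j₁+j₂=4  j₁+j₂+J+1=11
(j₁±m₁, j₂±m₂, J±M) = (0,6,3,1,3,7)
P² = 622080
sum k=0..0:
  [0] +1/4320 = 1/4320
S = 1/4320
C² = P²·S² = 1/30 ; C = +0.182574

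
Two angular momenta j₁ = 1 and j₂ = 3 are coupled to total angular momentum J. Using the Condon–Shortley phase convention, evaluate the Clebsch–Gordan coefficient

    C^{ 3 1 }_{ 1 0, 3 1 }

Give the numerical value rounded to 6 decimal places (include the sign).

-0.288675  (= −√(1/12))

triangle: 1!×1!×5!/8! = 120/40320
(j±m)!: 1!×1!×4!×2!×4!×2! = 2304
prefactor² = (2J+1)×Δ×N² = 48
  k=0: +1/(0!×1!×1!×4!×0!×1!) = 1/24
  k=1: −1/(1!×0!×0!×3!×1!×2!) = -1/12
Σ = -1/24  ⇒  CG² = 48×(-1/24)² = 1/12
CG = −√(1/12) = -0.288675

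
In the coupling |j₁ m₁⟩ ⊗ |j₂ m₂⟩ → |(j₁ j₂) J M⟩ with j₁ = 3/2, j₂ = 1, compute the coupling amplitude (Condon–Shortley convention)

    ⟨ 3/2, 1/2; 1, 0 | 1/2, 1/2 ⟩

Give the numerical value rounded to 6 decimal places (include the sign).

√[2·2!1!0!/4! · 2!1!1!1!1!0!] = √(1/3)
  +(−1)^1/∏(1,1,0,0,1,0)! = -1  (running -1)
⟨..|..⟩ = √(1/3)·(-1) = -0.577350

-0.577350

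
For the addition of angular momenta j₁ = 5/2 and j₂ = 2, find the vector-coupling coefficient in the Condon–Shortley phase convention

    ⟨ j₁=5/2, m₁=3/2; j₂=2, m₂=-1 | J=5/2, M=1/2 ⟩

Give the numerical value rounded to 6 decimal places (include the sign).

√[6·2!3!2!/8! · 4!1!1!3!3!2!] = √(216/35)
  +(−1)^0/∏(0,2,1,1,2,1)! = 1/4  (running 1/4)
  +(−1)^1/∏(1,1,0,0,3,2)! = -1/12  (running 1/6)
⟨..|..⟩ = √(216/35)·(1/6) = +0.414039

+√(6/35) = +0.414039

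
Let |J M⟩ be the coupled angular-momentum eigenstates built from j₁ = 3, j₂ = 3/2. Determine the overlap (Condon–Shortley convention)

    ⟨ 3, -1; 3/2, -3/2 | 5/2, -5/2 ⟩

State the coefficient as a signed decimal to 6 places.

√[6·2!4!1!/8! · 2!4!0!3!0!5!] = √(1728/7)
  +(−1)^0/∏(0,2,4,0,0,1)! = 1/48  (running 1/48)
⟨..|..⟩ = √(1728/7)·(1/48) = +0.327327

+√(3/28) ≈ +0.327327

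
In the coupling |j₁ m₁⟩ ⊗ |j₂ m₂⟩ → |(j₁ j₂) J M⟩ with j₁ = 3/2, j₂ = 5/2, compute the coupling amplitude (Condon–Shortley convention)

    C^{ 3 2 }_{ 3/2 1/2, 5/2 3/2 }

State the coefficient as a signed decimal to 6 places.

-0.288675

√[7·1!2!4!/8! · 2!1!4!1!5!1!] = √(48)
  +(−1)^0/∏(0,1,1,4,1,0)! = 1/24  (running 1/24)
  +(−1)^1/∏(1,0,0,3,2,1)! = -1/12  (running -1/24)
⟨..|..⟩ = √(48)·(-1/24) = -0.288675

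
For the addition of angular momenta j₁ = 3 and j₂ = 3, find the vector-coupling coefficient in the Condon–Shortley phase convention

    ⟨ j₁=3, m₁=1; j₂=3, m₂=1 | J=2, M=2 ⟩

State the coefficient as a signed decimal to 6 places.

√[5·4!2!2!/9! · 4!2!4!2!4!0!] = √(512/7)
  +(−1)^2/∏(2,2,0,2,2,0)! = 1/16  (running 1/16)
⟨..|..⟩ = √(512/7)·(1/16) = +0.534522

+0.534522  (= +√(2/7))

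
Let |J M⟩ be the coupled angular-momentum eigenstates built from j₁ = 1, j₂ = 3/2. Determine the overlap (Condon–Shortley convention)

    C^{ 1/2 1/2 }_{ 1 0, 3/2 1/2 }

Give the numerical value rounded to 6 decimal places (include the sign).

-0.577350  (= −√(1/3))

triangle: 2!×0!×1!/4! = 2/24
(j±m)!: 1!×1!×2!×1!×1!×0! = 2
prefactor² = (2J+1)×Δ×N² = 1/3
  k=1: −1/(1!×1!×0!×1!×0!×0!) = -1
Σ = -1  ⇒  CG² = 1/3×(-1)² = 1/3
CG = −√(1/3) = -0.577350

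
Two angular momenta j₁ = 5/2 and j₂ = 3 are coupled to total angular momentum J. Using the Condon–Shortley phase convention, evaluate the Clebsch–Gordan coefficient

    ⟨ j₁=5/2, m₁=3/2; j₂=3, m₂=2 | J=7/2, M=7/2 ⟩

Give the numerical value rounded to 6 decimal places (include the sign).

triangle: 2!*3!*4!/10! = 288/3628800
(j±m)!: 4!*1!*5!*1!*7!*0! = 14515200
prefactor² = (2J+1)*Δ*N² = 9216
  k=1: −1/(1!*1!*0!*4!*3!*0!) = -1/144
Σ = -1/144  ⇒  CG² = 9216*(-1/144)² = 4/9
CG = −√(4/9) = -0.666667

−√(4/9) ≈ -0.666667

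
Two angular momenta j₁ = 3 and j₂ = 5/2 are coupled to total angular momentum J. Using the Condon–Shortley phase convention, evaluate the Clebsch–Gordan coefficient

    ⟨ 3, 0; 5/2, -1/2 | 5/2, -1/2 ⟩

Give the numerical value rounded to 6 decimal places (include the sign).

√[6·3!3!2!/9! · 3!3!2!3!2!3!] = √(216/35)
  +(−1)^0/∏(0,3,3,2,0,0)! = 1/72  (running 1/72)
  +(−1)^1/∏(1,2,2,1,1,1)! = -1/4  (running -17/72)
  +(−1)^2/∏(2,1,1,0,2,2)! = 1/8  (running -1/9)
⟨..|..⟩ = √(216/35)·(-1/9) = -0.276026

−√(8/105) = -0.276026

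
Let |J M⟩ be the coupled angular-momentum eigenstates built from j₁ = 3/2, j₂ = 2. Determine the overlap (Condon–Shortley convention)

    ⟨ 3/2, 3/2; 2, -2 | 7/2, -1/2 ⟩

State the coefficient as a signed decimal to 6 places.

√[8·0!3!4!/8! · 3!0!0!4!3!4!] = √(20736/35)
  +(−1)^0/∏(0,0,0,0,3,4)! = 1/144  (running 1/144)
⟨..|..⟩ = √(20736/35)·(1/144) = +0.169031

+√(1/35) = +0.169031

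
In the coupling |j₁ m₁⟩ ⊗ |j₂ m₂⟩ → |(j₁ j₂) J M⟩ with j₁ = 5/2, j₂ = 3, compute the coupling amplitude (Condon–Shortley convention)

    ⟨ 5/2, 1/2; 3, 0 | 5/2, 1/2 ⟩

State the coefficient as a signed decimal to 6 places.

√[6·3!2!3!/9! · 3!2!3!3!3!2!] = √(216/35)
  +(−1)^0/∏(0,3,2,3,0,0)! = 1/72  (running 1/72)
  +(−1)^1/∏(1,2,1,2,1,1)! = -1/4  (running -17/72)
  +(−1)^2/∏(2,1,0,1,2,2)! = 1/8  (running -1/9)
⟨..|..⟩ = √(216/35)·(-1/9) = -0.276026

−√(8/105) ≈ -0.276026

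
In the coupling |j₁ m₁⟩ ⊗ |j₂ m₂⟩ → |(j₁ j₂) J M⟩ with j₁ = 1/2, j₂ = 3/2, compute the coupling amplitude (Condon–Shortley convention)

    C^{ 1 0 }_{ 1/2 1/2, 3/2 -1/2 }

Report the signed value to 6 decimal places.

triangle: 1!·0!·2!/4! = 2/24
(j±m)!: 1!·0!·1!·2!·1!·1! = 2
prefactor² = (2J+1)·Δ·N² = 1/2
  k=0: +1/(0!·1!·0!·1!·0!·1!) = 1
Σ = 1  ⇒  CG² = 1/2·1² = 1/2
CG = +√(1/2) = +0.707107

+√(1/2) ≈ +0.707107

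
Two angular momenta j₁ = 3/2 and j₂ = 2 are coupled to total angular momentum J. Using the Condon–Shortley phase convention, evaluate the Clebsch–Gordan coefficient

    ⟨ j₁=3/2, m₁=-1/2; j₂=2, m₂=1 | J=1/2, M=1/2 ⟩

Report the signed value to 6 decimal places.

triangle: 3!×0!×1!/5! = 6/120
(j±m)!: 1!×2!×3!×1!×1!×0! = 12
prefactor² = (2J+1)×Δ×N² = 6/5
  k=2: +1/(2!×1!×0!×1!×0!×0!) = 1/2
Σ = 1/2  ⇒  CG² = 6/5×1/2² = 3/10
CG = +√(3/10) = +0.547723

+√(3/10) = +0.547723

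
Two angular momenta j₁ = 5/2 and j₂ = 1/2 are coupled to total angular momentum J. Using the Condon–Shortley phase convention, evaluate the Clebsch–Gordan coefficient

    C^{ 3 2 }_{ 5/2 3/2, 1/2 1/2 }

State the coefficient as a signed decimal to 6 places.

+√(5/6) ≈ +0.912871

triangle: 0!·5!·1!/7! = 120/5040
(j±m)!: 4!·1!·1!·0!·5!·1! = 2880
prefactor² = (2J+1)·Δ·N² = 480
  k=0: +1/(0!·0!·1!·1!·4!·0!) = 1/24
Σ = 1/24  ⇒  CG² = 480·1/24² = 5/6
CG = +√(5/6) = +0.912871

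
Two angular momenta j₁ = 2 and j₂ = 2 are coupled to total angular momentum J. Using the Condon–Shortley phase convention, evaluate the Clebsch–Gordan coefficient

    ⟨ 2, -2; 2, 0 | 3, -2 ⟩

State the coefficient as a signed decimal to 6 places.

√[7·1!3!3!/8! · 0!4!2!2!1!5!] = √(72)
  +(−1)^1/∏(1,0,3,1,0,2)! = -1/12  (running -1/12)
⟨..|..⟩ = √(72)·(-1/12) = -0.707107

−√(1/2) ≈ -0.707107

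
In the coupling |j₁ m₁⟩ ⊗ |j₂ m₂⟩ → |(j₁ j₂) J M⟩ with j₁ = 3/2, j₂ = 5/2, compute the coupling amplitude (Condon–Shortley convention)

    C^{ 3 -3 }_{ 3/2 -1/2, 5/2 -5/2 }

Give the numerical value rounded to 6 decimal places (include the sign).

+0.790569

triangle: 1!×2!×4!/8! = 48/40320
(j±m)!: 1!×2!×0!×5!×0!×6! = 172800
prefactor² = (2J+1)×Δ×N² = 1440
  k=0: +1/(0!×1!×2!×0!×0!×4!) = 1/48
Σ = 1/48  ⇒  CG² = 1440×1/48² = 5/8
CG = +√(5/8) = +0.790569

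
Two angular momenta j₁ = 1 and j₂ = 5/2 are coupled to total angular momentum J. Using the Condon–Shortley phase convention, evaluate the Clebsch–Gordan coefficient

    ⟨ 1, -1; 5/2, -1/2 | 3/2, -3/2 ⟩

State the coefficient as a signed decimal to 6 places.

+0.258199

√[4·2!0!3!/6! · 0!2!2!3!0!3!] = √(48/5)
  +(−1)^2/∏(2,0,0,0,0,3)! = 1/12  (running 1/12)
⟨..|..⟩ = √(48/5)·(1/12) = +0.258199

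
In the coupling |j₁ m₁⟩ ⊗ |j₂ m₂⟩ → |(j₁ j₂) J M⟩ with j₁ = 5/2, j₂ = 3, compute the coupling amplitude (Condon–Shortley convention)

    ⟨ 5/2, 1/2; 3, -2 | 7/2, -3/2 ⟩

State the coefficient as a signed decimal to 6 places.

+√(2/21) = +0.308607

√[8·2!3!4!/10! · 3!2!1!5!2!5!] = √(1536/7)
  +(−1)^0/∏(0,2,2,1,1,3)! = 1/24  (running 1/24)
  +(−1)^1/∏(1,1,1,0,2,4)! = -1/48  (running 1/48)
⟨..|..⟩ = √(1536/7)·(1/48) = +0.308607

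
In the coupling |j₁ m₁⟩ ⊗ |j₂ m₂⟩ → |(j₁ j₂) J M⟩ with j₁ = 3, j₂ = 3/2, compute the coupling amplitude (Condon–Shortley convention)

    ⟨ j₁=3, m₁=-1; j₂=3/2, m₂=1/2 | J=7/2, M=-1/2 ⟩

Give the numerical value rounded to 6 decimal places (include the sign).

j₁+j₂−J=1  J+j₁−j₂=5  J−j₁+j₂=2  j₁+j₂+J+1=9
(j₁±m₁, j₂±m₂, J±M) = (2,4,2,1,3,4)
P² = 512/7
sum k=0..1:
  [0] +1/48 = 1/48
  [1] −1/12 = -1/12
S = -1/16
C² = P²·S² = 2/7 ; C = -0.534522

−√(2/7) = -0.534522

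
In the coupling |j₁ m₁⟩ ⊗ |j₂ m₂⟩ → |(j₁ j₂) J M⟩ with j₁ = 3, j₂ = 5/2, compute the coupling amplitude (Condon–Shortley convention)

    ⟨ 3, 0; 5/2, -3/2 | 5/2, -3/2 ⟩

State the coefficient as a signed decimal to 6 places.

-0.483046

j₁+j₂−J=3  J+j₁−j₂=3  J−j₁+j₂=2  j₁+j₂+J+1=9
(j₁±m₁, j₂±m₂, J±M) = (3,3,1,4,1,4)
P² = 864/35
sum k=0..1:
  [0] +1/36 = 1/36
  [1] −1/8 = -1/8
S = -7/72
C² = P²·S² = 7/30 ; C = -0.483046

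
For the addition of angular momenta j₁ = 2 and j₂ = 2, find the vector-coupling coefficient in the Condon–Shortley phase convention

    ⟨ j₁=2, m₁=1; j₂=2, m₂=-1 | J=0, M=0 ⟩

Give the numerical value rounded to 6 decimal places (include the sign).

j₁+j₂−J=4  J+j₁−j₂=0  J−j₁+j₂=0  j₁+j₂+J+1=5
(j₁±m₁, j₂±m₂, J±M) = (3,1,1,3,0,0)
P² = 36/5
sum k=1..1:
  [1] −1/6 = -1/6
S = -1/6
C² = P²·S² = 1/5 ; C = -0.447214

-0.447214  (= −√(1/5))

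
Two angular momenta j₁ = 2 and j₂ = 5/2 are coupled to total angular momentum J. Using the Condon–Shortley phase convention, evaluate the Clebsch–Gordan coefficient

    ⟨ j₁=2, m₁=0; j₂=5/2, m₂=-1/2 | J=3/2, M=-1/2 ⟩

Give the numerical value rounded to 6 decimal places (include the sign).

-0.239046

√[4·3!1!2!/7! · 2!2!2!3!1!2!] = √(32/35)
  +(−1)^1/∏(1,2,1,1,0,1)! = -1/2  (running -1/2)
  +(−1)^2/∏(2,1,0,0,1,2)! = 1/4  (running -1/4)
⟨..|..⟩ = √(32/35)·(-1/4) = -0.239046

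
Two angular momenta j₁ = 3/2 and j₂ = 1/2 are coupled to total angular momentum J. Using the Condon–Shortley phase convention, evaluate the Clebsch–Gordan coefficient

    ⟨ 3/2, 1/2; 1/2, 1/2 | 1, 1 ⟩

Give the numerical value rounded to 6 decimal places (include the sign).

−√(1/4) = -0.500000

j₁+j₂−J=1  J+j₁−j₂=2  J−j₁+j₂=0  j₁+j₂+J+1=4
(j₁±m₁, j₂±m₂, J±M) = (2,1,1,0,2,0)
P² = 1
sum k=1..1:
  [1] −1/2 = -1/2
S = -1/2
C² = P²·S² = 1/4 ; C = -0.500000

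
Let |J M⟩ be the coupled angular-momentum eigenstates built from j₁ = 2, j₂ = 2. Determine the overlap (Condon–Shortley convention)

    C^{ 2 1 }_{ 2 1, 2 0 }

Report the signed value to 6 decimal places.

−√(1/14) = -0.267261

triangle: 2!×2!×2!/7! = 8/5040
(j±m)!: 3!×1!×2!×2!×3!×1! = 144
prefactor² = (2J+1)×Δ×N² = 8/7
  k=0: +1/(0!×2!×1!×2!×1!×0!) = 1/4
  k=1: −1/(1!×1!×0!×1!×2!×1!) = -1/2
Σ = -1/4  ⇒  CG² = 8/7×(-1/4)² = 1/14
CG = −√(1/14) = -0.267261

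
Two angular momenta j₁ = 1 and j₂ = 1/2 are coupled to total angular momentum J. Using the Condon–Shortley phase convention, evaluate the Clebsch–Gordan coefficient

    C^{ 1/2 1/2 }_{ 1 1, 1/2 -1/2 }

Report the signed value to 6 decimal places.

+√(2/3) ≈ +0.816497

√[2·1!1!0!/3! · 2!0!0!1!1!0!] = √(2/3)
  +(−1)^0/∏(0,1,0,0,1,0)! = 1  (running 1)
⟨..|..⟩ = √(2/3)·(1) = +0.816497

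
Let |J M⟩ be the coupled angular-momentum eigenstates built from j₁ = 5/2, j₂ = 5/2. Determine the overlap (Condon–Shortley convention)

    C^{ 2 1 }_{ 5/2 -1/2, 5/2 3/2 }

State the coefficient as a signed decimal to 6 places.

+√(1/7) = +0.377964

j₁+j₂−J=3  J+j₁−j₂=2  J−j₁+j₂=2  j₁+j₂+J+1=8
(j₁±m₁, j₂±m₂, J±M) = (2,3,4,1,3,1)
P² = 36/7
sum k=2..3:
  [2] +1/4 = 1/4
  [3] −1/12 = -1/12
S = 1/6
C² = P²·S² = 1/7 ; C = +0.377964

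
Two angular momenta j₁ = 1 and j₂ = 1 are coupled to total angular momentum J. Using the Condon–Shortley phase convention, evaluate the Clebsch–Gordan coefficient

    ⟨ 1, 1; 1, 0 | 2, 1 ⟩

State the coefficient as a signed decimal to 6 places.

+0.707107

j₁+j₂−J=0  J+j₁−j₂=2  J−j₁+j₂=2  j₁+j₂+J+1=5
(j₁±m₁, j₂±m₂, J±M) = (2,0,1,1,3,1)
P² = 2
sum k=0..0:
  [0] +1/2 = 1/2
S = 1/2
C² = P²·S² = 1/2 ; C = +0.707107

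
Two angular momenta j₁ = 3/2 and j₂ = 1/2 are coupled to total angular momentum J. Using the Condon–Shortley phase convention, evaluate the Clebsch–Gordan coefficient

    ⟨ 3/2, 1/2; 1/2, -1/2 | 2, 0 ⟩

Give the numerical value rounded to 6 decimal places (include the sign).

+0.707107

j₁+j₂−J=0  J+j₁−j₂=3  J−j₁+j₂=1  j₁+j₂+J+1=5
(j₁±m₁, j₂±m₂, J±M) = (2,1,0,1,2,2)
P² = 2
sum k=0..0:
  [0] +1/2 = 1/2
S = 1/2
C² = P²·S² = 1/2 ; C = +0.707107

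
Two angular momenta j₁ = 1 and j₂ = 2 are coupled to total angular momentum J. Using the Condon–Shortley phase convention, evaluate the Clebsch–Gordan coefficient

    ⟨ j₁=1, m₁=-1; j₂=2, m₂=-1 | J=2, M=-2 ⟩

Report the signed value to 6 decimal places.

√[5·1!1!3!/6! · 0!2!1!3!0!4!] = √(12)
  +(−1)^1/∏(1,0,1,0,0,3)! = -1/6  (running -1/6)
⟨..|..⟩ = √(12)·(-1/6) = -0.577350

−√(1/3) = -0.577350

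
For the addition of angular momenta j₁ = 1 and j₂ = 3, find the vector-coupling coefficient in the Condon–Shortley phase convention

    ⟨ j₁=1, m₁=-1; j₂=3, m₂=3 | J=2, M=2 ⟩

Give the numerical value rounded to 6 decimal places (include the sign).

+√(5/7) = +0.845154

triangle: 2!×0!×4!/7! = 48/5040
(j±m)!: 0!×2!×6!×0!×4!×0! = 34560
prefactor² = (2J+1)×Δ×N² = 11520/7
  k=2: +1/(2!×0!×0!×4!×0!×0!) = 1/48
Σ = 1/48  ⇒  CG² = 11520/7×1/48² = 5/7
CG = +√(5/7) = +0.845154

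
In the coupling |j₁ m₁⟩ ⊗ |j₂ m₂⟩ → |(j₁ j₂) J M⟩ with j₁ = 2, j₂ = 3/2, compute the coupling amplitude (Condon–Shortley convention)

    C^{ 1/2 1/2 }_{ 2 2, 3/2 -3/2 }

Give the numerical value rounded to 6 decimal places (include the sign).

+√(2/5) ≈ +0.632456

triangle: 3!*1!*0!/5! = 6/120
(j±m)!: 4!*0!*0!*3!*1!*0! = 144
prefactor² = (2J+1)*Δ*N² = 72/5
  k=0: +1/(0!*3!*0!*0!*1!*0!) = 1/6
Σ = 1/6  ⇒  CG² = 72/5*1/6² = 2/5
CG = +√(2/5) = +0.632456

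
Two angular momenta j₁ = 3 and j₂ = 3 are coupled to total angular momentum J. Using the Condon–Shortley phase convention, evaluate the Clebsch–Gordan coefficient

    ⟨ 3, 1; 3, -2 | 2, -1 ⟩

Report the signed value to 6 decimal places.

−√(5/28) ≈ -0.422577

triangle: 4!×2!×2!/9! = 96/362880
(j±m)!: 4!×2!×1!×5!×1!×3! = 34560
prefactor² = (2J+1)×Δ×N² = 320/7
  k=0: +1/(0!×4!×2!×1!×0!×1!) = 1/48
  k=1: −1/(1!×3!×1!×0!×1!×2!) = -1/12
Σ = -1/16  ⇒  CG² = 320/7×(-1/16)² = 5/28
CG = −√(5/28) = -0.422577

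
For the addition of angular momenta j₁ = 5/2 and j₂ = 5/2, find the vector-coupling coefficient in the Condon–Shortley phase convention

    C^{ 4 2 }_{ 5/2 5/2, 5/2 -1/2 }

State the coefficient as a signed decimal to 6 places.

j₁+j₂−J=1  J+j₁−j₂=4  J−j₁+j₂=4  j₁+j₂+J+1=10
(j₁±m₁, j₂±m₂, J±M) = (5,0,2,3,6,2)
P² = 20736/7
sum k=0..0:
  [0] +1/96 = 1/96
S = 1/96
C² = P²·S² = 9/28 ; C = +0.566947

+0.566947  (= +√(9/28))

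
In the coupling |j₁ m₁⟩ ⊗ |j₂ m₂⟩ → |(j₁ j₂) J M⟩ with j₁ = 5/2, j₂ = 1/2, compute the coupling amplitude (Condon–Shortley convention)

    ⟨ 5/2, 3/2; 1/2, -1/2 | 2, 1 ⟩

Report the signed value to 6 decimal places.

+0.816497

√[5·1!4!0!/6! · 4!1!0!1!3!1!] = √(24)
  +(−1)^0/∏(0,1,1,0,3,0)! = 1/6  (running 1/6)
⟨..|..⟩ = √(24)·(1/6) = +0.816497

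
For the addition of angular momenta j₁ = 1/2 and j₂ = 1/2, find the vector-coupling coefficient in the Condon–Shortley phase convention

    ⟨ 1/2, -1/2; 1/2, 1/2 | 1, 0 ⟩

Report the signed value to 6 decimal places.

+0.707107

√[3·0!1!1!/3! · 0!1!1!0!1!1!] = √(1/2)
  +(−1)^0/∏(0,0,1,1,0,0)! = 1  (running 1)
⟨..|..⟩ = √(1/2)·(1) = +0.707107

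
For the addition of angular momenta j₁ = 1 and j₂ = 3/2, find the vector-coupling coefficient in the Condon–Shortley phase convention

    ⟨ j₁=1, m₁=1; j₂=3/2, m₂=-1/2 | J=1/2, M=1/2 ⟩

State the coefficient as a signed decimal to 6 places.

+√(1/6) ≈ +0.408248

j₁+j₂−J=2  J+j₁−j₂=0  J−j₁+j₂=1  j₁+j₂+J+1=4
(j₁±m₁, j₂±m₂, J±M) = (2,0,1,2,1,0)
P² = 2/3
sum k=0..0:
  [0] +1/2 = 1/2
S = 1/2
C² = P²·S² = 1/6 ; C = +0.408248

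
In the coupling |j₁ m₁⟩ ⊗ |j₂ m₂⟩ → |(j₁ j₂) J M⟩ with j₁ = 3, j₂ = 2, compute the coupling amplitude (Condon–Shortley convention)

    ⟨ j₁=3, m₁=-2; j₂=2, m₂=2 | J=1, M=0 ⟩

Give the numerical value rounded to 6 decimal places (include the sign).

√[3·4!2!0!/7! · 1!5!4!0!1!1!] = √(576/7)
  +(−1)^4/∏(4,0,1,0,1,0)! = 1/24  (running 1/24)
⟨..|..⟩ = √(576/7)·(1/24) = +0.377964

+√(1/7) ≈ +0.377964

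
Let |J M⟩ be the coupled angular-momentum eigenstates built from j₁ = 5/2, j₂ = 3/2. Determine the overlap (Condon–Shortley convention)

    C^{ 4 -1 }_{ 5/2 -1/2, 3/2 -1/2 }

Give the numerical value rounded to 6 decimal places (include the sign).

triangle: 0!·5!·3!/9! = 720/362880
(j±m)!: 2!·3!·1!·2!·3!·5! = 17280
prefactor² = (2J+1)·Δ·N² = 2160/7
  k=0: +1/(0!·0!·3!·1!·2!·2!) = 1/24
Σ = 1/24  ⇒  CG² = 2160/7·1/24² = 15/28
CG = +√(15/28) = +0.731925

+0.731925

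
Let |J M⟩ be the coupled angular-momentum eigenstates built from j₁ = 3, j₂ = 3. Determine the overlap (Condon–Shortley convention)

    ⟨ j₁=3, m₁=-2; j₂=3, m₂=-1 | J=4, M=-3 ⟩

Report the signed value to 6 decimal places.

−√(1/11) = -0.301511

√[9·2!4!4!/11! · 1!5!2!4!1!7!] = √(82944/11)
  +(−1)^1/∏(1,1,4,1,0,3)! = -1/144  (running -1/144)
  +(−1)^2/∏(2,0,3,0,1,4)! = 1/288  (running -1/288)
⟨..|..⟩ = √(82944/11)·(-1/288) = -0.301511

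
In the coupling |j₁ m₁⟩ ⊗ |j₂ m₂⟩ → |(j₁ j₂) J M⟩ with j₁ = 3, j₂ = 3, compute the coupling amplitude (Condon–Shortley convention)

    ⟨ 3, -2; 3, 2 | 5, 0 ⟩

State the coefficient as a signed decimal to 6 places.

−√(4/21) = -0.436436

√[11·1!5!5!/12! · 1!5!5!1!5!5!] = √(480000/7)
  +(−1)^0/∏(0,1,5,5,0,0)! = 1/14400  (running 1/14400)
  +(−1)^1/∏(1,0,4,4,1,1)! = -1/576  (running -1/600)
⟨..|..⟩ = √(480000/7)·(-1/600) = -0.436436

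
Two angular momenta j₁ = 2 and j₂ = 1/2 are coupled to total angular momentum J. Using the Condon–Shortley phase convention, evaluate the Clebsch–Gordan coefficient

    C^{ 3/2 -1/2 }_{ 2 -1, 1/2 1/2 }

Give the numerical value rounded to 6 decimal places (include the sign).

−√(3/5) ≈ -0.774597

triangle: 1!×3!×0!/5! = 6/120
(j±m)!: 1!×3!×1!×0!×1!×2! = 12
prefactor² = (2J+1)×Δ×N² = 12/5
  k=1: −1/(1!×0!×2!×0!×1!×0!) = -1/2
Σ = -1/2  ⇒  CG² = 12/5×(-1/2)² = 3/5
CG = −√(3/5) = -0.774597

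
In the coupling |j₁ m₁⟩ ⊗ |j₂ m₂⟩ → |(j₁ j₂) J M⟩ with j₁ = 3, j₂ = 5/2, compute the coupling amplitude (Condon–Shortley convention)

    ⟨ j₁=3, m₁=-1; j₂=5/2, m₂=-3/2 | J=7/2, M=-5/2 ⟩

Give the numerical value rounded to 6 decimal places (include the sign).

√[8·2!4!3!/10! · 2!4!1!4!1!6!] = √(18432/35)
  +(−1)^0/∏(0,2,4,1,0,2)! = 1/96  (running 1/96)
  +(−1)^1/∏(1,1,3,0,1,3)! = -1/36  (running -5/288)
⟨..|..⟩ = √(18432/35)·(-5/288) = -0.398410

-0.398410  (= −√(10/63))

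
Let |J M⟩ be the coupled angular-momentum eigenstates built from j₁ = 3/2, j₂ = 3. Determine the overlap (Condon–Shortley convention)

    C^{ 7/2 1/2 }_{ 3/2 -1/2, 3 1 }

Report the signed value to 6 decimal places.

√[8·1!2!5!/9! · 1!2!4!2!4!3!] = √(512/7)
  +(−1)^0/∏(0,1,2,4,0,1)! = 1/48  (running 1/48)
  +(−1)^1/∏(1,0,1,3,1,2)! = -1/12  (running -1/16)
⟨..|..⟩ = √(512/7)·(-1/16) = -0.534522

−√(2/7) = -0.534522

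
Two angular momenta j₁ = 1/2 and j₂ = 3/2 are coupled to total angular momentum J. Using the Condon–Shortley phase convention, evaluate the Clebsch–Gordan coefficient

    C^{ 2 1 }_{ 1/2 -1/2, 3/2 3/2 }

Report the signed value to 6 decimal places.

+√(1/4) = +0.500000

√[5·0!1!3!/5! · 0!1!3!0!3!1!] = √(9)
  +(−1)^0/∏(0,0,1,3,0,0)! = 1/6  (running 1/6)
⟨..|..⟩ = √(9)·(1/6) = +0.500000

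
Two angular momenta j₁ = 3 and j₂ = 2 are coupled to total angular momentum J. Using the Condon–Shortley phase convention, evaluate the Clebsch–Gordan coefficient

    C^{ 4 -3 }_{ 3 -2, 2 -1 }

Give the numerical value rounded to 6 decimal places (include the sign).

-0.223607

j₁+j₂−J=1  J+j₁−j₂=5  J−j₁+j₂=3  j₁+j₂+J+1=10
(j₁±m₁, j₂±m₂, J±M) = (1,5,1,3,1,7)
P² = 6480
sum k=0..1:
  [0] +1/240 = 1/240
  [1] −1/144 = -1/144
S = -1/360
C² = P²·S² = 1/20 ; C = -0.223607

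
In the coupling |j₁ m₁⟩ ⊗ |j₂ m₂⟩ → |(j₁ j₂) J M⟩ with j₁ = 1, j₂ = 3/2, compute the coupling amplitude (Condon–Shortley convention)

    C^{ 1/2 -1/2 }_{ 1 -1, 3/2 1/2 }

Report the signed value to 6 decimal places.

triangle: 2!·0!·1!/4! = 2/24
(j±m)!: 0!·2!·2!·1!·0!·1! = 4
prefactor² = (2J+1)·Δ·N² = 2/3
  k=2: +1/(2!·0!·0!·0!·0!·1!) = 1/2
Σ = 1/2  ⇒  CG² = 2/3·1/2² = 1/6
CG = +√(1/6) = +0.408248

+√(1/6) ≈ +0.408248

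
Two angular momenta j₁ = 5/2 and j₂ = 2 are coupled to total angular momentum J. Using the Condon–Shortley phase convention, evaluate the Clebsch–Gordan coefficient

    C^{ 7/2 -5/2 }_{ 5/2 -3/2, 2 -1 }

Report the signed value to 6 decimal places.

√[8·1!4!3!/9! · 1!4!1!3!1!6!] = √(2304/7)
  +(−1)^0/∏(0,1,4,1,0,2)! = 1/48  (running 1/48)
  +(−1)^1/∏(1,0,3,0,1,3)! = -1/36  (running -1/144)
⟨..|..⟩ = √(2304/7)·(-1/144) = -0.125988

-0.125988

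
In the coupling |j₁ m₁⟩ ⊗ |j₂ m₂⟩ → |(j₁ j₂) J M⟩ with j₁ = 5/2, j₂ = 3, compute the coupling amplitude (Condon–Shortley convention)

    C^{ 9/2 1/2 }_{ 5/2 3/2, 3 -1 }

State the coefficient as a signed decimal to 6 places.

j₁+j₂−J=1  J+j₁−j₂=4  J−j₁+j₂=5  j₁+j₂+J+1=11
(j₁±m₁, j₂±m₂, J±M) = (4,1,2,4,5,4)
P² = 184320/77
sum k=0..1:
  [0] +1/72 = 1/72
  [1] −1/576 = -1/576
S = 7/576
C² = P²·S² = 35/99 ; C = +0.594588

+√(35/99) ≈ +0.594588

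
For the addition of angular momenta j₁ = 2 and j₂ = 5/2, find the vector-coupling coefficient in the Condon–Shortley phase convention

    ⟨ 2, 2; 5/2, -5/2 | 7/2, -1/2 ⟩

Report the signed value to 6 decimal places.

+√(4/63) = +0.251976

triangle: 1!*3!*4!/9! = 144/362880
(j±m)!: 4!*0!*0!*5!*3!*4! = 414720
prefactor² = (2J+1)*Δ*N² = 9216/7
  k=0: +1/(0!*1!*0!*0!*3!*4!) = 1/144
Σ = 1/144  ⇒  CG² = 9216/7*1/144² = 4/63
CG = +√(4/63) = +0.251976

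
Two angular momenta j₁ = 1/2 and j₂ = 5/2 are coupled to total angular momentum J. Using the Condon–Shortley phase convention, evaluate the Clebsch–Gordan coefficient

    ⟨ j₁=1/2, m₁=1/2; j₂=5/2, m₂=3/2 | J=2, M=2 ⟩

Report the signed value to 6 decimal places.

+√(1/6) ≈ +0.408248

triangle: 1!×0!×4!/6! = 24/720
(j±m)!: 1!×0!×4!×1!×4!×0! = 576
prefactor² = (2J+1)×Δ×N² = 96
  k=0: +1/(0!×1!×0!×4!×0!×0!) = 1/24
Σ = 1/24  ⇒  CG² = 96×1/24² = 1/6
CG = +√(1/6) = +0.408248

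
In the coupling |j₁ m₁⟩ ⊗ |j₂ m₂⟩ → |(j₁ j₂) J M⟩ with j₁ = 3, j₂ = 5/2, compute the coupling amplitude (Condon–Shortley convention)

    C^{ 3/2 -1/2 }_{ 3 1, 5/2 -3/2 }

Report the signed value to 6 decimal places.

−√(7/30) = -0.483046

j₁+j₂−J=4  J+j₁−j₂=2  J−j₁+j₂=1  j₁+j₂+J+1=8
(j₁±m₁, j₂±m₂, J±M) = (4,2,1,4,1,2)
P² = 384/35
sum k=0..1:
  [0] +1/48 = 1/48
  [1] −1/6 = -1/6
S = -7/48
C² = P²·S² = 7/30 ; C = -0.483046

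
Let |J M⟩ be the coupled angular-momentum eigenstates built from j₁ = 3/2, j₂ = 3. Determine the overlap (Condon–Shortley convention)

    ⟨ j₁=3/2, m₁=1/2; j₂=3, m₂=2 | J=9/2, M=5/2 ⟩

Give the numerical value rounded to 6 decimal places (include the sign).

+0.707107  (= +√(1/2))

j₁+j₂−J=0  J+j₁−j₂=3  J−j₁+j₂=6  j₁+j₂+J+1=10
(j₁±m₁, j₂±m₂, J±M) = (2,1,5,1,7,2)
P² = 28800
sum k=0..0:
  [0] +1/240 = 1/240
S = 1/240
C² = P²·S² = 1/2 ; C = +0.707107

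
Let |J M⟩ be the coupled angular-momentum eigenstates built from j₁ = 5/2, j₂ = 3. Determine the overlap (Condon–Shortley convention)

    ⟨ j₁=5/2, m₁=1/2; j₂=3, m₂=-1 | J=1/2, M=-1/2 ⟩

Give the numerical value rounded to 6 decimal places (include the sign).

+0.436436

√[2·5!0!1!/7! · 3!2!2!4!0!1!] = √(192/7)
  +(−1)^2/∏(2,3,0,0,0,1)! = 1/12  (running 1/12)
⟨..|..⟩ = √(192/7)·(1/12) = +0.436436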